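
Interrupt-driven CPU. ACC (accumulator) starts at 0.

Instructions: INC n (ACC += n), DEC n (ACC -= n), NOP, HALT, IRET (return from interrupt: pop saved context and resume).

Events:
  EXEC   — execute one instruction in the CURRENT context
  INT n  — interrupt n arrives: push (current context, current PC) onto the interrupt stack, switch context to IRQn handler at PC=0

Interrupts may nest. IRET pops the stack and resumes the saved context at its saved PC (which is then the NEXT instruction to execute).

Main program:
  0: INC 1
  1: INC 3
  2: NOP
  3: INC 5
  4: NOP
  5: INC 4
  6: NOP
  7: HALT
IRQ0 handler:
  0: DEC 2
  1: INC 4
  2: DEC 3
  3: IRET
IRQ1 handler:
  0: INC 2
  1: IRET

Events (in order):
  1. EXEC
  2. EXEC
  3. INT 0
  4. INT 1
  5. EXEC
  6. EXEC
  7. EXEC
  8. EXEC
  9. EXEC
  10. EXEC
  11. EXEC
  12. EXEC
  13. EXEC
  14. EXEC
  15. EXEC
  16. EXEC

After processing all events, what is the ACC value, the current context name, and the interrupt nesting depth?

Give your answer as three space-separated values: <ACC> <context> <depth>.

Event 1 (EXEC): [MAIN] PC=0: INC 1 -> ACC=1
Event 2 (EXEC): [MAIN] PC=1: INC 3 -> ACC=4
Event 3 (INT 0): INT 0 arrives: push (MAIN, PC=2), enter IRQ0 at PC=0 (depth now 1)
Event 4 (INT 1): INT 1 arrives: push (IRQ0, PC=0), enter IRQ1 at PC=0 (depth now 2)
Event 5 (EXEC): [IRQ1] PC=0: INC 2 -> ACC=6
Event 6 (EXEC): [IRQ1] PC=1: IRET -> resume IRQ0 at PC=0 (depth now 1)
Event 7 (EXEC): [IRQ0] PC=0: DEC 2 -> ACC=4
Event 8 (EXEC): [IRQ0] PC=1: INC 4 -> ACC=8
Event 9 (EXEC): [IRQ0] PC=2: DEC 3 -> ACC=5
Event 10 (EXEC): [IRQ0] PC=3: IRET -> resume MAIN at PC=2 (depth now 0)
Event 11 (EXEC): [MAIN] PC=2: NOP
Event 12 (EXEC): [MAIN] PC=3: INC 5 -> ACC=10
Event 13 (EXEC): [MAIN] PC=4: NOP
Event 14 (EXEC): [MAIN] PC=5: INC 4 -> ACC=14
Event 15 (EXEC): [MAIN] PC=6: NOP
Event 16 (EXEC): [MAIN] PC=7: HALT

Answer: 14 MAIN 0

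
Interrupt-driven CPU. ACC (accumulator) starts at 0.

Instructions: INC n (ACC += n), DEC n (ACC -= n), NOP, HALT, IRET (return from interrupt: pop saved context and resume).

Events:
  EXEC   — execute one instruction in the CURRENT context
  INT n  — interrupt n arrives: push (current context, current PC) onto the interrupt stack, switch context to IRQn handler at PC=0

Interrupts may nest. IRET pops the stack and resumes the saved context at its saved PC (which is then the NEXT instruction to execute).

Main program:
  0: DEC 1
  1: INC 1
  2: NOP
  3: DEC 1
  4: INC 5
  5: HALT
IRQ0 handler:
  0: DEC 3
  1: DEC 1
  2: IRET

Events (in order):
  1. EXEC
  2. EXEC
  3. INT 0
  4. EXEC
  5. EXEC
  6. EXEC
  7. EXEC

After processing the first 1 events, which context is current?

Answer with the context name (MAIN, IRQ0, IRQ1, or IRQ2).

Event 1 (EXEC): [MAIN] PC=0: DEC 1 -> ACC=-1

Answer: MAIN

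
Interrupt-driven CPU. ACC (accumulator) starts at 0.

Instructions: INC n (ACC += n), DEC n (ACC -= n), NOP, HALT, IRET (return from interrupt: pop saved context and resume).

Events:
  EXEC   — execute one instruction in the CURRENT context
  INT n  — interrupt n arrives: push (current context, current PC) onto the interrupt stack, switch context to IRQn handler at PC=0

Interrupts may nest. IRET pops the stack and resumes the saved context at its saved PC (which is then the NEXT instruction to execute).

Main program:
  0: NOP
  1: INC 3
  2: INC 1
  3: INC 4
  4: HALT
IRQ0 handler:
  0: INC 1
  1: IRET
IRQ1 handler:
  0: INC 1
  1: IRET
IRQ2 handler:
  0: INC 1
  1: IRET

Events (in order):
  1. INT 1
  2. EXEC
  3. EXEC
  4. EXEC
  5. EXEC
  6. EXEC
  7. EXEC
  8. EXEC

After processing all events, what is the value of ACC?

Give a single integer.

Event 1 (INT 1): INT 1 arrives: push (MAIN, PC=0), enter IRQ1 at PC=0 (depth now 1)
Event 2 (EXEC): [IRQ1] PC=0: INC 1 -> ACC=1
Event 3 (EXEC): [IRQ1] PC=1: IRET -> resume MAIN at PC=0 (depth now 0)
Event 4 (EXEC): [MAIN] PC=0: NOP
Event 5 (EXEC): [MAIN] PC=1: INC 3 -> ACC=4
Event 6 (EXEC): [MAIN] PC=2: INC 1 -> ACC=5
Event 7 (EXEC): [MAIN] PC=3: INC 4 -> ACC=9
Event 8 (EXEC): [MAIN] PC=4: HALT

Answer: 9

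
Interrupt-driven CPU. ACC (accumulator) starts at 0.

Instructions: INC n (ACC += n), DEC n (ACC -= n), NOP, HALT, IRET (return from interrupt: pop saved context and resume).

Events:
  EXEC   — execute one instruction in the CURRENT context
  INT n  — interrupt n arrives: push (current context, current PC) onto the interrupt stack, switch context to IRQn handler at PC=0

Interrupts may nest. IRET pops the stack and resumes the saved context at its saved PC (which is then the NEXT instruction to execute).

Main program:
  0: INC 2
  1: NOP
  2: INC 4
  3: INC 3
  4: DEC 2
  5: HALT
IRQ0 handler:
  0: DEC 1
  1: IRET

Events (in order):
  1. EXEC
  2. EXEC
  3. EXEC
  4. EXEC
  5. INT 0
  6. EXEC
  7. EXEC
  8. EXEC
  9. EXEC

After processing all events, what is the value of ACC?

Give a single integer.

Answer: 6

Derivation:
Event 1 (EXEC): [MAIN] PC=0: INC 2 -> ACC=2
Event 2 (EXEC): [MAIN] PC=1: NOP
Event 3 (EXEC): [MAIN] PC=2: INC 4 -> ACC=6
Event 4 (EXEC): [MAIN] PC=3: INC 3 -> ACC=9
Event 5 (INT 0): INT 0 arrives: push (MAIN, PC=4), enter IRQ0 at PC=0 (depth now 1)
Event 6 (EXEC): [IRQ0] PC=0: DEC 1 -> ACC=8
Event 7 (EXEC): [IRQ0] PC=1: IRET -> resume MAIN at PC=4 (depth now 0)
Event 8 (EXEC): [MAIN] PC=4: DEC 2 -> ACC=6
Event 9 (EXEC): [MAIN] PC=5: HALT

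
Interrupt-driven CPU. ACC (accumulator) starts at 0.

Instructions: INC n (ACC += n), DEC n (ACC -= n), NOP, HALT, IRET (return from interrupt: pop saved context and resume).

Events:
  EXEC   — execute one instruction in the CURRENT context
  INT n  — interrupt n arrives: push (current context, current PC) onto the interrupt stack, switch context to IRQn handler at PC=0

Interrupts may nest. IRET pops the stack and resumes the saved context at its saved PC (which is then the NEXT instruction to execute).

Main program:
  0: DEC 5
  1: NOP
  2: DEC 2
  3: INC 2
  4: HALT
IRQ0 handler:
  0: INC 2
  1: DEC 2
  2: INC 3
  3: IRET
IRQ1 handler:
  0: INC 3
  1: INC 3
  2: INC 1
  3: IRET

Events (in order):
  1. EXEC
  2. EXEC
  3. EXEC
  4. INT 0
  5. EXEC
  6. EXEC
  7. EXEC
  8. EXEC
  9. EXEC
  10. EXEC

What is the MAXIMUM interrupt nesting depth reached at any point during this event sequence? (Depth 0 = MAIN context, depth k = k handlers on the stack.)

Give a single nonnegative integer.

Answer: 1

Derivation:
Event 1 (EXEC): [MAIN] PC=0: DEC 5 -> ACC=-5 [depth=0]
Event 2 (EXEC): [MAIN] PC=1: NOP [depth=0]
Event 3 (EXEC): [MAIN] PC=2: DEC 2 -> ACC=-7 [depth=0]
Event 4 (INT 0): INT 0 arrives: push (MAIN, PC=3), enter IRQ0 at PC=0 (depth now 1) [depth=1]
Event 5 (EXEC): [IRQ0] PC=0: INC 2 -> ACC=-5 [depth=1]
Event 6 (EXEC): [IRQ0] PC=1: DEC 2 -> ACC=-7 [depth=1]
Event 7 (EXEC): [IRQ0] PC=2: INC 3 -> ACC=-4 [depth=1]
Event 8 (EXEC): [IRQ0] PC=3: IRET -> resume MAIN at PC=3 (depth now 0) [depth=0]
Event 9 (EXEC): [MAIN] PC=3: INC 2 -> ACC=-2 [depth=0]
Event 10 (EXEC): [MAIN] PC=4: HALT [depth=0]
Max depth observed: 1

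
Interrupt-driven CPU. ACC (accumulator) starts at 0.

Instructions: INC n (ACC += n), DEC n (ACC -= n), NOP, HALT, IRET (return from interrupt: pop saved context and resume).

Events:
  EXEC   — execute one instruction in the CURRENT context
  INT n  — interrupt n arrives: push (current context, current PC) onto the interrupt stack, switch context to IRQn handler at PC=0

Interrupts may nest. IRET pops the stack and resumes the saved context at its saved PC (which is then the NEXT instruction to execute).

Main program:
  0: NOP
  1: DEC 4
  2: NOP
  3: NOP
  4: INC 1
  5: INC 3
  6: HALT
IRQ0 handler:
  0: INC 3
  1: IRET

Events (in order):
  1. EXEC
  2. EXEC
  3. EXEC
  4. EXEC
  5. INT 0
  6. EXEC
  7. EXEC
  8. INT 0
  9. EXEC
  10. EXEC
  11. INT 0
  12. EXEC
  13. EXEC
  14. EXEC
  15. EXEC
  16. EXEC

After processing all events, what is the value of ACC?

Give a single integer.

Answer: 9

Derivation:
Event 1 (EXEC): [MAIN] PC=0: NOP
Event 2 (EXEC): [MAIN] PC=1: DEC 4 -> ACC=-4
Event 3 (EXEC): [MAIN] PC=2: NOP
Event 4 (EXEC): [MAIN] PC=3: NOP
Event 5 (INT 0): INT 0 arrives: push (MAIN, PC=4), enter IRQ0 at PC=0 (depth now 1)
Event 6 (EXEC): [IRQ0] PC=0: INC 3 -> ACC=-1
Event 7 (EXEC): [IRQ0] PC=1: IRET -> resume MAIN at PC=4 (depth now 0)
Event 8 (INT 0): INT 0 arrives: push (MAIN, PC=4), enter IRQ0 at PC=0 (depth now 1)
Event 9 (EXEC): [IRQ0] PC=0: INC 3 -> ACC=2
Event 10 (EXEC): [IRQ0] PC=1: IRET -> resume MAIN at PC=4 (depth now 0)
Event 11 (INT 0): INT 0 arrives: push (MAIN, PC=4), enter IRQ0 at PC=0 (depth now 1)
Event 12 (EXEC): [IRQ0] PC=0: INC 3 -> ACC=5
Event 13 (EXEC): [IRQ0] PC=1: IRET -> resume MAIN at PC=4 (depth now 0)
Event 14 (EXEC): [MAIN] PC=4: INC 1 -> ACC=6
Event 15 (EXEC): [MAIN] PC=5: INC 3 -> ACC=9
Event 16 (EXEC): [MAIN] PC=6: HALT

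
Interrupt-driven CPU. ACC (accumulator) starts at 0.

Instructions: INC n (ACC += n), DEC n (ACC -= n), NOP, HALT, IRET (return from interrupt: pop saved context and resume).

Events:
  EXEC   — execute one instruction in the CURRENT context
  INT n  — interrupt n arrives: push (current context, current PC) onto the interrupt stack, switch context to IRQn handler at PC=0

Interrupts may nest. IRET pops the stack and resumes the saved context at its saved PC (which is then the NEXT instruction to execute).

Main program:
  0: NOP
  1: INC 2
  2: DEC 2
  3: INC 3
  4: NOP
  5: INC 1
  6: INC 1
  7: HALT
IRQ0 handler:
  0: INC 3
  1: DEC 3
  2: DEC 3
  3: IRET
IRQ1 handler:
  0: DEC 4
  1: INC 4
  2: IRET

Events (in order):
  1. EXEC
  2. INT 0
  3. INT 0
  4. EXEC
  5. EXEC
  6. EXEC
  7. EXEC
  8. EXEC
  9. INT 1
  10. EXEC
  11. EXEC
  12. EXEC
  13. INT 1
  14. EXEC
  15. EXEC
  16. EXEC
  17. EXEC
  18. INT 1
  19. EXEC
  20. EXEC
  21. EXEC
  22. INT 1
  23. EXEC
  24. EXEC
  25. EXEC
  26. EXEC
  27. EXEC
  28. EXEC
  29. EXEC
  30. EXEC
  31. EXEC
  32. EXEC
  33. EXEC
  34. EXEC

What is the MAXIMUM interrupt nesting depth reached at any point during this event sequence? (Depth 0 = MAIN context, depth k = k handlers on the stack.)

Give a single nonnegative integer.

Event 1 (EXEC): [MAIN] PC=0: NOP [depth=0]
Event 2 (INT 0): INT 0 arrives: push (MAIN, PC=1), enter IRQ0 at PC=0 (depth now 1) [depth=1]
Event 3 (INT 0): INT 0 arrives: push (IRQ0, PC=0), enter IRQ0 at PC=0 (depth now 2) [depth=2]
Event 4 (EXEC): [IRQ0] PC=0: INC 3 -> ACC=3 [depth=2]
Event 5 (EXEC): [IRQ0] PC=1: DEC 3 -> ACC=0 [depth=2]
Event 6 (EXEC): [IRQ0] PC=2: DEC 3 -> ACC=-3 [depth=2]
Event 7 (EXEC): [IRQ0] PC=3: IRET -> resume IRQ0 at PC=0 (depth now 1) [depth=1]
Event 8 (EXEC): [IRQ0] PC=0: INC 3 -> ACC=0 [depth=1]
Event 9 (INT 1): INT 1 arrives: push (IRQ0, PC=1), enter IRQ1 at PC=0 (depth now 2) [depth=2]
Event 10 (EXEC): [IRQ1] PC=0: DEC 4 -> ACC=-4 [depth=2]
Event 11 (EXEC): [IRQ1] PC=1: INC 4 -> ACC=0 [depth=2]
Event 12 (EXEC): [IRQ1] PC=2: IRET -> resume IRQ0 at PC=1 (depth now 1) [depth=1]
Event 13 (INT 1): INT 1 arrives: push (IRQ0, PC=1), enter IRQ1 at PC=0 (depth now 2) [depth=2]
Event 14 (EXEC): [IRQ1] PC=0: DEC 4 -> ACC=-4 [depth=2]
Event 15 (EXEC): [IRQ1] PC=1: INC 4 -> ACC=0 [depth=2]
Event 16 (EXEC): [IRQ1] PC=2: IRET -> resume IRQ0 at PC=1 (depth now 1) [depth=1]
Event 17 (EXEC): [IRQ0] PC=1: DEC 3 -> ACC=-3 [depth=1]
Event 18 (INT 1): INT 1 arrives: push (IRQ0, PC=2), enter IRQ1 at PC=0 (depth now 2) [depth=2]
Event 19 (EXEC): [IRQ1] PC=0: DEC 4 -> ACC=-7 [depth=2]
Event 20 (EXEC): [IRQ1] PC=1: INC 4 -> ACC=-3 [depth=2]
Event 21 (EXEC): [IRQ1] PC=2: IRET -> resume IRQ0 at PC=2 (depth now 1) [depth=1]
Event 22 (INT 1): INT 1 arrives: push (IRQ0, PC=2), enter IRQ1 at PC=0 (depth now 2) [depth=2]
Event 23 (EXEC): [IRQ1] PC=0: DEC 4 -> ACC=-7 [depth=2]
Event 24 (EXEC): [IRQ1] PC=1: INC 4 -> ACC=-3 [depth=2]
Event 25 (EXEC): [IRQ1] PC=2: IRET -> resume IRQ0 at PC=2 (depth now 1) [depth=1]
Event 26 (EXEC): [IRQ0] PC=2: DEC 3 -> ACC=-6 [depth=1]
Event 27 (EXEC): [IRQ0] PC=3: IRET -> resume MAIN at PC=1 (depth now 0) [depth=0]
Event 28 (EXEC): [MAIN] PC=1: INC 2 -> ACC=-4 [depth=0]
Event 29 (EXEC): [MAIN] PC=2: DEC 2 -> ACC=-6 [depth=0]
Event 30 (EXEC): [MAIN] PC=3: INC 3 -> ACC=-3 [depth=0]
Event 31 (EXEC): [MAIN] PC=4: NOP [depth=0]
Event 32 (EXEC): [MAIN] PC=5: INC 1 -> ACC=-2 [depth=0]
Event 33 (EXEC): [MAIN] PC=6: INC 1 -> ACC=-1 [depth=0]
Event 34 (EXEC): [MAIN] PC=7: HALT [depth=0]
Max depth observed: 2

Answer: 2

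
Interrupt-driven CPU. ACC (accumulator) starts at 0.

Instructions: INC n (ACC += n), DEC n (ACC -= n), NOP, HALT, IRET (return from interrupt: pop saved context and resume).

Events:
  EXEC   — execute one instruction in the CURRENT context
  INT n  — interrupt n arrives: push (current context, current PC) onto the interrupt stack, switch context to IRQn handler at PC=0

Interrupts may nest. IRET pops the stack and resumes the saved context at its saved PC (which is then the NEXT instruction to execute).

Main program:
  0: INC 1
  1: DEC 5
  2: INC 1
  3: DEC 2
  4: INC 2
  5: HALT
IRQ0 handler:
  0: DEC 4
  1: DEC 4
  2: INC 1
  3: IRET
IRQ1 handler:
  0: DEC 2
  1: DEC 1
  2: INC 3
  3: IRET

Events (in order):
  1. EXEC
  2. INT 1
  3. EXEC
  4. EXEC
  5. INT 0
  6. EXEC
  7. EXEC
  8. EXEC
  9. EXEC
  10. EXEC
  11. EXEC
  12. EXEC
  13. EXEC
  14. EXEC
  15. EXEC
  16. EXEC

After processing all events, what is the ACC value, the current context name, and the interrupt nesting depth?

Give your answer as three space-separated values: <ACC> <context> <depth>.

Answer: -10 MAIN 0

Derivation:
Event 1 (EXEC): [MAIN] PC=0: INC 1 -> ACC=1
Event 2 (INT 1): INT 1 arrives: push (MAIN, PC=1), enter IRQ1 at PC=0 (depth now 1)
Event 3 (EXEC): [IRQ1] PC=0: DEC 2 -> ACC=-1
Event 4 (EXEC): [IRQ1] PC=1: DEC 1 -> ACC=-2
Event 5 (INT 0): INT 0 arrives: push (IRQ1, PC=2), enter IRQ0 at PC=0 (depth now 2)
Event 6 (EXEC): [IRQ0] PC=0: DEC 4 -> ACC=-6
Event 7 (EXEC): [IRQ0] PC=1: DEC 4 -> ACC=-10
Event 8 (EXEC): [IRQ0] PC=2: INC 1 -> ACC=-9
Event 9 (EXEC): [IRQ0] PC=3: IRET -> resume IRQ1 at PC=2 (depth now 1)
Event 10 (EXEC): [IRQ1] PC=2: INC 3 -> ACC=-6
Event 11 (EXEC): [IRQ1] PC=3: IRET -> resume MAIN at PC=1 (depth now 0)
Event 12 (EXEC): [MAIN] PC=1: DEC 5 -> ACC=-11
Event 13 (EXEC): [MAIN] PC=2: INC 1 -> ACC=-10
Event 14 (EXEC): [MAIN] PC=3: DEC 2 -> ACC=-12
Event 15 (EXEC): [MAIN] PC=4: INC 2 -> ACC=-10
Event 16 (EXEC): [MAIN] PC=5: HALT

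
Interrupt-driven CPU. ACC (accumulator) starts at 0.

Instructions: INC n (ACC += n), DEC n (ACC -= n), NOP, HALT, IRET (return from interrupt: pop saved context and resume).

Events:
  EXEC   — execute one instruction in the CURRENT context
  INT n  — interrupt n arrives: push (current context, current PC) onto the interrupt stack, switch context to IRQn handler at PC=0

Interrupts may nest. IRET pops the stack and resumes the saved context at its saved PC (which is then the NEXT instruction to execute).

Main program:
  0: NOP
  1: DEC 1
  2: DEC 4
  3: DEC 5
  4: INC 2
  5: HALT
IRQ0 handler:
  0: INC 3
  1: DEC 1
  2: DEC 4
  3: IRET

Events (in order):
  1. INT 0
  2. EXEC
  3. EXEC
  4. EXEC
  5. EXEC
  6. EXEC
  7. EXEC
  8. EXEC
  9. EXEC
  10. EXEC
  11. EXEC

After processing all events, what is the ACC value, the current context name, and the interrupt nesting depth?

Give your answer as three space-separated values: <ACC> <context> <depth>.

Event 1 (INT 0): INT 0 arrives: push (MAIN, PC=0), enter IRQ0 at PC=0 (depth now 1)
Event 2 (EXEC): [IRQ0] PC=0: INC 3 -> ACC=3
Event 3 (EXEC): [IRQ0] PC=1: DEC 1 -> ACC=2
Event 4 (EXEC): [IRQ0] PC=2: DEC 4 -> ACC=-2
Event 5 (EXEC): [IRQ0] PC=3: IRET -> resume MAIN at PC=0 (depth now 0)
Event 6 (EXEC): [MAIN] PC=0: NOP
Event 7 (EXEC): [MAIN] PC=1: DEC 1 -> ACC=-3
Event 8 (EXEC): [MAIN] PC=2: DEC 4 -> ACC=-7
Event 9 (EXEC): [MAIN] PC=3: DEC 5 -> ACC=-12
Event 10 (EXEC): [MAIN] PC=4: INC 2 -> ACC=-10
Event 11 (EXEC): [MAIN] PC=5: HALT

Answer: -10 MAIN 0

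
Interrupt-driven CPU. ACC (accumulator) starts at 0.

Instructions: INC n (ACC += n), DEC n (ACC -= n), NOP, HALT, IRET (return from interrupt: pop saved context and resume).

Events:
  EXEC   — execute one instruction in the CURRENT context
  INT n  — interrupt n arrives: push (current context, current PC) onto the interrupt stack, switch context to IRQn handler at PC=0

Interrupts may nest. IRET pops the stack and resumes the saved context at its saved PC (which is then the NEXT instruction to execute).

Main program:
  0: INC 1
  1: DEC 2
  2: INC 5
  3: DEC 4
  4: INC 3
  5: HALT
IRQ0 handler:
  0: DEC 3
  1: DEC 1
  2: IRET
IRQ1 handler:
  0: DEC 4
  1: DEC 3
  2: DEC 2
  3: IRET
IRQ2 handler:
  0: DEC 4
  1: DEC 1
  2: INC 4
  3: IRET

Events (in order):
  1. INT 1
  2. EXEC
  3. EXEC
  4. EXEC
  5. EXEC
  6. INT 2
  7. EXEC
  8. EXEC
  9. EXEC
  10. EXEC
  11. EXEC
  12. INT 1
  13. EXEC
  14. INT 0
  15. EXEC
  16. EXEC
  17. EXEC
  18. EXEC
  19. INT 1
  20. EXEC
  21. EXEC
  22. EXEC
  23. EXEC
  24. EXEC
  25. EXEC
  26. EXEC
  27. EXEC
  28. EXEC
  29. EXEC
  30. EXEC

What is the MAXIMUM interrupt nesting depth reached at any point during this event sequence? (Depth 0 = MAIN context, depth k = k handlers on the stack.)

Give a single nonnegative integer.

Answer: 2

Derivation:
Event 1 (INT 1): INT 1 arrives: push (MAIN, PC=0), enter IRQ1 at PC=0 (depth now 1) [depth=1]
Event 2 (EXEC): [IRQ1] PC=0: DEC 4 -> ACC=-4 [depth=1]
Event 3 (EXEC): [IRQ1] PC=1: DEC 3 -> ACC=-7 [depth=1]
Event 4 (EXEC): [IRQ1] PC=2: DEC 2 -> ACC=-9 [depth=1]
Event 5 (EXEC): [IRQ1] PC=3: IRET -> resume MAIN at PC=0 (depth now 0) [depth=0]
Event 6 (INT 2): INT 2 arrives: push (MAIN, PC=0), enter IRQ2 at PC=0 (depth now 1) [depth=1]
Event 7 (EXEC): [IRQ2] PC=0: DEC 4 -> ACC=-13 [depth=1]
Event 8 (EXEC): [IRQ2] PC=1: DEC 1 -> ACC=-14 [depth=1]
Event 9 (EXEC): [IRQ2] PC=2: INC 4 -> ACC=-10 [depth=1]
Event 10 (EXEC): [IRQ2] PC=3: IRET -> resume MAIN at PC=0 (depth now 0) [depth=0]
Event 11 (EXEC): [MAIN] PC=0: INC 1 -> ACC=-9 [depth=0]
Event 12 (INT 1): INT 1 arrives: push (MAIN, PC=1), enter IRQ1 at PC=0 (depth now 1) [depth=1]
Event 13 (EXEC): [IRQ1] PC=0: DEC 4 -> ACC=-13 [depth=1]
Event 14 (INT 0): INT 0 arrives: push (IRQ1, PC=1), enter IRQ0 at PC=0 (depth now 2) [depth=2]
Event 15 (EXEC): [IRQ0] PC=0: DEC 3 -> ACC=-16 [depth=2]
Event 16 (EXEC): [IRQ0] PC=1: DEC 1 -> ACC=-17 [depth=2]
Event 17 (EXEC): [IRQ0] PC=2: IRET -> resume IRQ1 at PC=1 (depth now 1) [depth=1]
Event 18 (EXEC): [IRQ1] PC=1: DEC 3 -> ACC=-20 [depth=1]
Event 19 (INT 1): INT 1 arrives: push (IRQ1, PC=2), enter IRQ1 at PC=0 (depth now 2) [depth=2]
Event 20 (EXEC): [IRQ1] PC=0: DEC 4 -> ACC=-24 [depth=2]
Event 21 (EXEC): [IRQ1] PC=1: DEC 3 -> ACC=-27 [depth=2]
Event 22 (EXEC): [IRQ1] PC=2: DEC 2 -> ACC=-29 [depth=2]
Event 23 (EXEC): [IRQ1] PC=3: IRET -> resume IRQ1 at PC=2 (depth now 1) [depth=1]
Event 24 (EXEC): [IRQ1] PC=2: DEC 2 -> ACC=-31 [depth=1]
Event 25 (EXEC): [IRQ1] PC=3: IRET -> resume MAIN at PC=1 (depth now 0) [depth=0]
Event 26 (EXEC): [MAIN] PC=1: DEC 2 -> ACC=-33 [depth=0]
Event 27 (EXEC): [MAIN] PC=2: INC 5 -> ACC=-28 [depth=0]
Event 28 (EXEC): [MAIN] PC=3: DEC 4 -> ACC=-32 [depth=0]
Event 29 (EXEC): [MAIN] PC=4: INC 3 -> ACC=-29 [depth=0]
Event 30 (EXEC): [MAIN] PC=5: HALT [depth=0]
Max depth observed: 2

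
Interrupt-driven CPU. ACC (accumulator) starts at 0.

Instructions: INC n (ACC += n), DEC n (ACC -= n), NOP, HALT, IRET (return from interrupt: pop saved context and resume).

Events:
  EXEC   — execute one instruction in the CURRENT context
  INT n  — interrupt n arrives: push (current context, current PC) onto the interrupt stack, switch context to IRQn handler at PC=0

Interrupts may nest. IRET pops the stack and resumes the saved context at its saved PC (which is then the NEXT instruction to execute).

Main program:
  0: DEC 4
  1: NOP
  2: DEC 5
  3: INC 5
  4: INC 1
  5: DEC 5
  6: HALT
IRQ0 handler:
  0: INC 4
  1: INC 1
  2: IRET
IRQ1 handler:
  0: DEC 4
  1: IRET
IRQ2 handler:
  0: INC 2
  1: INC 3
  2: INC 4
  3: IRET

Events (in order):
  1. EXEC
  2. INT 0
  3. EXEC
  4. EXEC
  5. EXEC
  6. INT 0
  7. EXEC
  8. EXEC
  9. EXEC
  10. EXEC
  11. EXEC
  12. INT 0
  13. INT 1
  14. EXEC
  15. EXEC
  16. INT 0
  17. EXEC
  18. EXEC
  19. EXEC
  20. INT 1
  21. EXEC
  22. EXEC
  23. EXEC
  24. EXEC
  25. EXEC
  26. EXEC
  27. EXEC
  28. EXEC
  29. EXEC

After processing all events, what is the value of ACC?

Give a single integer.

Event 1 (EXEC): [MAIN] PC=0: DEC 4 -> ACC=-4
Event 2 (INT 0): INT 0 arrives: push (MAIN, PC=1), enter IRQ0 at PC=0 (depth now 1)
Event 3 (EXEC): [IRQ0] PC=0: INC 4 -> ACC=0
Event 4 (EXEC): [IRQ0] PC=1: INC 1 -> ACC=1
Event 5 (EXEC): [IRQ0] PC=2: IRET -> resume MAIN at PC=1 (depth now 0)
Event 6 (INT 0): INT 0 arrives: push (MAIN, PC=1), enter IRQ0 at PC=0 (depth now 1)
Event 7 (EXEC): [IRQ0] PC=0: INC 4 -> ACC=5
Event 8 (EXEC): [IRQ0] PC=1: INC 1 -> ACC=6
Event 9 (EXEC): [IRQ0] PC=2: IRET -> resume MAIN at PC=1 (depth now 0)
Event 10 (EXEC): [MAIN] PC=1: NOP
Event 11 (EXEC): [MAIN] PC=2: DEC 5 -> ACC=1
Event 12 (INT 0): INT 0 arrives: push (MAIN, PC=3), enter IRQ0 at PC=0 (depth now 1)
Event 13 (INT 1): INT 1 arrives: push (IRQ0, PC=0), enter IRQ1 at PC=0 (depth now 2)
Event 14 (EXEC): [IRQ1] PC=0: DEC 4 -> ACC=-3
Event 15 (EXEC): [IRQ1] PC=1: IRET -> resume IRQ0 at PC=0 (depth now 1)
Event 16 (INT 0): INT 0 arrives: push (IRQ0, PC=0), enter IRQ0 at PC=0 (depth now 2)
Event 17 (EXEC): [IRQ0] PC=0: INC 4 -> ACC=1
Event 18 (EXEC): [IRQ0] PC=1: INC 1 -> ACC=2
Event 19 (EXEC): [IRQ0] PC=2: IRET -> resume IRQ0 at PC=0 (depth now 1)
Event 20 (INT 1): INT 1 arrives: push (IRQ0, PC=0), enter IRQ1 at PC=0 (depth now 2)
Event 21 (EXEC): [IRQ1] PC=0: DEC 4 -> ACC=-2
Event 22 (EXEC): [IRQ1] PC=1: IRET -> resume IRQ0 at PC=0 (depth now 1)
Event 23 (EXEC): [IRQ0] PC=0: INC 4 -> ACC=2
Event 24 (EXEC): [IRQ0] PC=1: INC 1 -> ACC=3
Event 25 (EXEC): [IRQ0] PC=2: IRET -> resume MAIN at PC=3 (depth now 0)
Event 26 (EXEC): [MAIN] PC=3: INC 5 -> ACC=8
Event 27 (EXEC): [MAIN] PC=4: INC 1 -> ACC=9
Event 28 (EXEC): [MAIN] PC=5: DEC 5 -> ACC=4
Event 29 (EXEC): [MAIN] PC=6: HALT

Answer: 4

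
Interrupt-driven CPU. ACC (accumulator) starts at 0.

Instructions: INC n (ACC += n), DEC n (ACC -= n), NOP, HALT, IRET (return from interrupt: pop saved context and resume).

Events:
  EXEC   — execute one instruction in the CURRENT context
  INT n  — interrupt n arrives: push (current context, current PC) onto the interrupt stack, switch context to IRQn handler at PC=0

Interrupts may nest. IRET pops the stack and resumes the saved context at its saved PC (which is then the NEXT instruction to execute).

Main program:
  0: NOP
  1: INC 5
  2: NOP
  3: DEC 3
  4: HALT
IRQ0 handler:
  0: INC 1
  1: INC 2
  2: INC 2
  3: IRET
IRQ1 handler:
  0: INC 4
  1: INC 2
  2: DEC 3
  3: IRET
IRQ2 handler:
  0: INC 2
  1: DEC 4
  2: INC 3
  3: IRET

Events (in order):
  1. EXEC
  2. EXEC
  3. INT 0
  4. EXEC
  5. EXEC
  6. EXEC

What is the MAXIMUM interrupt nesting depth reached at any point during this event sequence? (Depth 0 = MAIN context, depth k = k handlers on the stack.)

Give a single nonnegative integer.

Answer: 1

Derivation:
Event 1 (EXEC): [MAIN] PC=0: NOP [depth=0]
Event 2 (EXEC): [MAIN] PC=1: INC 5 -> ACC=5 [depth=0]
Event 3 (INT 0): INT 0 arrives: push (MAIN, PC=2), enter IRQ0 at PC=0 (depth now 1) [depth=1]
Event 4 (EXEC): [IRQ0] PC=0: INC 1 -> ACC=6 [depth=1]
Event 5 (EXEC): [IRQ0] PC=1: INC 2 -> ACC=8 [depth=1]
Event 6 (EXEC): [IRQ0] PC=2: INC 2 -> ACC=10 [depth=1]
Max depth observed: 1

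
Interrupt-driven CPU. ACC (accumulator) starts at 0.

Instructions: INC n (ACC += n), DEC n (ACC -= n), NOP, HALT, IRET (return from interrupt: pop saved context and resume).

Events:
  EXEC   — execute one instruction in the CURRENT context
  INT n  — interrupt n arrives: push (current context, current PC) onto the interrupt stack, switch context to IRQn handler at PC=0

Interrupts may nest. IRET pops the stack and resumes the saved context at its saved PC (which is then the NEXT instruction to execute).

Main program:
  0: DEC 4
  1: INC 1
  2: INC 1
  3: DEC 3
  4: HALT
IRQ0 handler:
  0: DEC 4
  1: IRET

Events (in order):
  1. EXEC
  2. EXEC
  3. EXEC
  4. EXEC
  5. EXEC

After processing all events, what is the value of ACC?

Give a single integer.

Answer: -5

Derivation:
Event 1 (EXEC): [MAIN] PC=0: DEC 4 -> ACC=-4
Event 2 (EXEC): [MAIN] PC=1: INC 1 -> ACC=-3
Event 3 (EXEC): [MAIN] PC=2: INC 1 -> ACC=-2
Event 4 (EXEC): [MAIN] PC=3: DEC 3 -> ACC=-5
Event 5 (EXEC): [MAIN] PC=4: HALT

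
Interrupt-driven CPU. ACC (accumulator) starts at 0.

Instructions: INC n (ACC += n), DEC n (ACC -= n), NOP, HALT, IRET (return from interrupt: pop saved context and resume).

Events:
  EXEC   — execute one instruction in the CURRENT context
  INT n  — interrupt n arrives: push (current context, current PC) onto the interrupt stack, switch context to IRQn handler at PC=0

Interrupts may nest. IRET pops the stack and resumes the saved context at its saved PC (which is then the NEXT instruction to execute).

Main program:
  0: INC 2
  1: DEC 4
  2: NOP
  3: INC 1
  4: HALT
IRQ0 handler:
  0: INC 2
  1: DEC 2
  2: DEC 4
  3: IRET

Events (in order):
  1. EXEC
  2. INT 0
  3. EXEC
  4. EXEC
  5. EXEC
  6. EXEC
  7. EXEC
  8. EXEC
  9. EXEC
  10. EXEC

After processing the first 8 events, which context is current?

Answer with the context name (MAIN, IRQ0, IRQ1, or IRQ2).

Answer: MAIN

Derivation:
Event 1 (EXEC): [MAIN] PC=0: INC 2 -> ACC=2
Event 2 (INT 0): INT 0 arrives: push (MAIN, PC=1), enter IRQ0 at PC=0 (depth now 1)
Event 3 (EXEC): [IRQ0] PC=0: INC 2 -> ACC=4
Event 4 (EXEC): [IRQ0] PC=1: DEC 2 -> ACC=2
Event 5 (EXEC): [IRQ0] PC=2: DEC 4 -> ACC=-2
Event 6 (EXEC): [IRQ0] PC=3: IRET -> resume MAIN at PC=1 (depth now 0)
Event 7 (EXEC): [MAIN] PC=1: DEC 4 -> ACC=-6
Event 8 (EXEC): [MAIN] PC=2: NOP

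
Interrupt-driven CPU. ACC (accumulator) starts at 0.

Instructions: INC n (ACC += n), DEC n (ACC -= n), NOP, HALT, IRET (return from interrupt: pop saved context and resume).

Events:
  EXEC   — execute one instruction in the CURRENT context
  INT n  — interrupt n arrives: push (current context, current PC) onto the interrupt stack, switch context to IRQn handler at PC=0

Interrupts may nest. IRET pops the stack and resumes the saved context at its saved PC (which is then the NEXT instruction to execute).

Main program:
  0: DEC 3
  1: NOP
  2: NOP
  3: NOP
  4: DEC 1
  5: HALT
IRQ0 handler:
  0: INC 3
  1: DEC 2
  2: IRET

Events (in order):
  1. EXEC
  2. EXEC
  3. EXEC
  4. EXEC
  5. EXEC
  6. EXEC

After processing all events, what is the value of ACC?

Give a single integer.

Answer: -4

Derivation:
Event 1 (EXEC): [MAIN] PC=0: DEC 3 -> ACC=-3
Event 2 (EXEC): [MAIN] PC=1: NOP
Event 3 (EXEC): [MAIN] PC=2: NOP
Event 4 (EXEC): [MAIN] PC=3: NOP
Event 5 (EXEC): [MAIN] PC=4: DEC 1 -> ACC=-4
Event 6 (EXEC): [MAIN] PC=5: HALT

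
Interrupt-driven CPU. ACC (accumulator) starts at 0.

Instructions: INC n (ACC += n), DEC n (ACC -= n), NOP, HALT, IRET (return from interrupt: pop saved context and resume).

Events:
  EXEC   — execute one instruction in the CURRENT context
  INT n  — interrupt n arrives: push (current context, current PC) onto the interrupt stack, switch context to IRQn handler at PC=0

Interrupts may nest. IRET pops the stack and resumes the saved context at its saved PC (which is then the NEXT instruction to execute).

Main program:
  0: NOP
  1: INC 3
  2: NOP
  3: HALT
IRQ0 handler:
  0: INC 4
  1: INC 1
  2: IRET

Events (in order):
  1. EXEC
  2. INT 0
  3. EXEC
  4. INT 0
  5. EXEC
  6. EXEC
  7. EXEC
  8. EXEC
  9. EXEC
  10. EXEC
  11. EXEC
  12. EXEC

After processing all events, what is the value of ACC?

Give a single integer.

Event 1 (EXEC): [MAIN] PC=0: NOP
Event 2 (INT 0): INT 0 arrives: push (MAIN, PC=1), enter IRQ0 at PC=0 (depth now 1)
Event 3 (EXEC): [IRQ0] PC=0: INC 4 -> ACC=4
Event 4 (INT 0): INT 0 arrives: push (IRQ0, PC=1), enter IRQ0 at PC=0 (depth now 2)
Event 5 (EXEC): [IRQ0] PC=0: INC 4 -> ACC=8
Event 6 (EXEC): [IRQ0] PC=1: INC 1 -> ACC=9
Event 7 (EXEC): [IRQ0] PC=2: IRET -> resume IRQ0 at PC=1 (depth now 1)
Event 8 (EXEC): [IRQ0] PC=1: INC 1 -> ACC=10
Event 9 (EXEC): [IRQ0] PC=2: IRET -> resume MAIN at PC=1 (depth now 0)
Event 10 (EXEC): [MAIN] PC=1: INC 3 -> ACC=13
Event 11 (EXEC): [MAIN] PC=2: NOP
Event 12 (EXEC): [MAIN] PC=3: HALT

Answer: 13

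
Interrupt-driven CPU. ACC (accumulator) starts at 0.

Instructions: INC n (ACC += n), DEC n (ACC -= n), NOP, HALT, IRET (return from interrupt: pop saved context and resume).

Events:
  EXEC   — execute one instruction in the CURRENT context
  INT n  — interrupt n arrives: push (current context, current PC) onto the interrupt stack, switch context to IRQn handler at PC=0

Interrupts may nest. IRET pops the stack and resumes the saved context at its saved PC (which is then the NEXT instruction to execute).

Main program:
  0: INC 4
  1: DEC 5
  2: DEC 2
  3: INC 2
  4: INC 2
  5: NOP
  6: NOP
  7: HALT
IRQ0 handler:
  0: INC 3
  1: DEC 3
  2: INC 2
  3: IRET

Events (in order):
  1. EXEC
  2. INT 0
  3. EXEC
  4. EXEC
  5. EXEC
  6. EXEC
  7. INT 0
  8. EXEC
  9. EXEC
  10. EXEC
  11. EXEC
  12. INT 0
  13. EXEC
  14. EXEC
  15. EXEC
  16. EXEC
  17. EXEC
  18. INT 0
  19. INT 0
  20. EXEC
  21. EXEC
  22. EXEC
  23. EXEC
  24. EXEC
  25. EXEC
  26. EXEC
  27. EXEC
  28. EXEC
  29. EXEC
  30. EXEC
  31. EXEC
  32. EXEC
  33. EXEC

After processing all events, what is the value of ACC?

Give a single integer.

Answer: 11

Derivation:
Event 1 (EXEC): [MAIN] PC=0: INC 4 -> ACC=4
Event 2 (INT 0): INT 0 arrives: push (MAIN, PC=1), enter IRQ0 at PC=0 (depth now 1)
Event 3 (EXEC): [IRQ0] PC=0: INC 3 -> ACC=7
Event 4 (EXEC): [IRQ0] PC=1: DEC 3 -> ACC=4
Event 5 (EXEC): [IRQ0] PC=2: INC 2 -> ACC=6
Event 6 (EXEC): [IRQ0] PC=3: IRET -> resume MAIN at PC=1 (depth now 0)
Event 7 (INT 0): INT 0 arrives: push (MAIN, PC=1), enter IRQ0 at PC=0 (depth now 1)
Event 8 (EXEC): [IRQ0] PC=0: INC 3 -> ACC=9
Event 9 (EXEC): [IRQ0] PC=1: DEC 3 -> ACC=6
Event 10 (EXEC): [IRQ0] PC=2: INC 2 -> ACC=8
Event 11 (EXEC): [IRQ0] PC=3: IRET -> resume MAIN at PC=1 (depth now 0)
Event 12 (INT 0): INT 0 arrives: push (MAIN, PC=1), enter IRQ0 at PC=0 (depth now 1)
Event 13 (EXEC): [IRQ0] PC=0: INC 3 -> ACC=11
Event 14 (EXEC): [IRQ0] PC=1: DEC 3 -> ACC=8
Event 15 (EXEC): [IRQ0] PC=2: INC 2 -> ACC=10
Event 16 (EXEC): [IRQ0] PC=3: IRET -> resume MAIN at PC=1 (depth now 0)
Event 17 (EXEC): [MAIN] PC=1: DEC 5 -> ACC=5
Event 18 (INT 0): INT 0 arrives: push (MAIN, PC=2), enter IRQ0 at PC=0 (depth now 1)
Event 19 (INT 0): INT 0 arrives: push (IRQ0, PC=0), enter IRQ0 at PC=0 (depth now 2)
Event 20 (EXEC): [IRQ0] PC=0: INC 3 -> ACC=8
Event 21 (EXEC): [IRQ0] PC=1: DEC 3 -> ACC=5
Event 22 (EXEC): [IRQ0] PC=2: INC 2 -> ACC=7
Event 23 (EXEC): [IRQ0] PC=3: IRET -> resume IRQ0 at PC=0 (depth now 1)
Event 24 (EXEC): [IRQ0] PC=0: INC 3 -> ACC=10
Event 25 (EXEC): [IRQ0] PC=1: DEC 3 -> ACC=7
Event 26 (EXEC): [IRQ0] PC=2: INC 2 -> ACC=9
Event 27 (EXEC): [IRQ0] PC=3: IRET -> resume MAIN at PC=2 (depth now 0)
Event 28 (EXEC): [MAIN] PC=2: DEC 2 -> ACC=7
Event 29 (EXEC): [MAIN] PC=3: INC 2 -> ACC=9
Event 30 (EXEC): [MAIN] PC=4: INC 2 -> ACC=11
Event 31 (EXEC): [MAIN] PC=5: NOP
Event 32 (EXEC): [MAIN] PC=6: NOP
Event 33 (EXEC): [MAIN] PC=7: HALT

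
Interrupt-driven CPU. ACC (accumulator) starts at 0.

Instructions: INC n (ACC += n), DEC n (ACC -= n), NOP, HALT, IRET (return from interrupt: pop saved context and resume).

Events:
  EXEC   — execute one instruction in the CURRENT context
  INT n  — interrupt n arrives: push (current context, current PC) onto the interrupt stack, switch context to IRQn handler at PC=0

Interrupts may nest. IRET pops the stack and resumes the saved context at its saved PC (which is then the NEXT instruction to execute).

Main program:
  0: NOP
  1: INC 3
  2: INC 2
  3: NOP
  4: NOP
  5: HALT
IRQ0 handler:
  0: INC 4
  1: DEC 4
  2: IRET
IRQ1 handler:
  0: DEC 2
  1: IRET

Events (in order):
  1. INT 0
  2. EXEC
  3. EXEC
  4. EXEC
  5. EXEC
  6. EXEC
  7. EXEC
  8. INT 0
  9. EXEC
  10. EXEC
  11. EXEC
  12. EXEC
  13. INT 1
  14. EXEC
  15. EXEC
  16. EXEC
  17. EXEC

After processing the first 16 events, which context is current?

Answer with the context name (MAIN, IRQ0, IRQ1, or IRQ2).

Answer: MAIN

Derivation:
Event 1 (INT 0): INT 0 arrives: push (MAIN, PC=0), enter IRQ0 at PC=0 (depth now 1)
Event 2 (EXEC): [IRQ0] PC=0: INC 4 -> ACC=4
Event 3 (EXEC): [IRQ0] PC=1: DEC 4 -> ACC=0
Event 4 (EXEC): [IRQ0] PC=2: IRET -> resume MAIN at PC=0 (depth now 0)
Event 5 (EXEC): [MAIN] PC=0: NOP
Event 6 (EXEC): [MAIN] PC=1: INC 3 -> ACC=3
Event 7 (EXEC): [MAIN] PC=2: INC 2 -> ACC=5
Event 8 (INT 0): INT 0 arrives: push (MAIN, PC=3), enter IRQ0 at PC=0 (depth now 1)
Event 9 (EXEC): [IRQ0] PC=0: INC 4 -> ACC=9
Event 10 (EXEC): [IRQ0] PC=1: DEC 4 -> ACC=5
Event 11 (EXEC): [IRQ0] PC=2: IRET -> resume MAIN at PC=3 (depth now 0)
Event 12 (EXEC): [MAIN] PC=3: NOP
Event 13 (INT 1): INT 1 arrives: push (MAIN, PC=4), enter IRQ1 at PC=0 (depth now 1)
Event 14 (EXEC): [IRQ1] PC=0: DEC 2 -> ACC=3
Event 15 (EXEC): [IRQ1] PC=1: IRET -> resume MAIN at PC=4 (depth now 0)
Event 16 (EXEC): [MAIN] PC=4: NOP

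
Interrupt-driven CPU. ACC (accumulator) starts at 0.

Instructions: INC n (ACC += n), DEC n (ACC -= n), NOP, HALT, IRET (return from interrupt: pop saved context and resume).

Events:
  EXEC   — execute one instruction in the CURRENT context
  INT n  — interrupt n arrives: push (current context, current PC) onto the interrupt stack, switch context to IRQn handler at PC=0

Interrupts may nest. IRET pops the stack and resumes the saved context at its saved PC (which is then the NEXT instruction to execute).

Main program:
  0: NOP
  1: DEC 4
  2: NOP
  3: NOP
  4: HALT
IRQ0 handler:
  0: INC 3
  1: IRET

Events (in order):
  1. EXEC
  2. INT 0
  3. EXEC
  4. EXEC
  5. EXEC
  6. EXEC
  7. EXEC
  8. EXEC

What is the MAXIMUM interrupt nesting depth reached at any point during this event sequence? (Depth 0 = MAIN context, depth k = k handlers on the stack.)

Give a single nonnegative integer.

Event 1 (EXEC): [MAIN] PC=0: NOP [depth=0]
Event 2 (INT 0): INT 0 arrives: push (MAIN, PC=1), enter IRQ0 at PC=0 (depth now 1) [depth=1]
Event 3 (EXEC): [IRQ0] PC=0: INC 3 -> ACC=3 [depth=1]
Event 4 (EXEC): [IRQ0] PC=1: IRET -> resume MAIN at PC=1 (depth now 0) [depth=0]
Event 5 (EXEC): [MAIN] PC=1: DEC 4 -> ACC=-1 [depth=0]
Event 6 (EXEC): [MAIN] PC=2: NOP [depth=0]
Event 7 (EXEC): [MAIN] PC=3: NOP [depth=0]
Event 8 (EXEC): [MAIN] PC=4: HALT [depth=0]
Max depth observed: 1

Answer: 1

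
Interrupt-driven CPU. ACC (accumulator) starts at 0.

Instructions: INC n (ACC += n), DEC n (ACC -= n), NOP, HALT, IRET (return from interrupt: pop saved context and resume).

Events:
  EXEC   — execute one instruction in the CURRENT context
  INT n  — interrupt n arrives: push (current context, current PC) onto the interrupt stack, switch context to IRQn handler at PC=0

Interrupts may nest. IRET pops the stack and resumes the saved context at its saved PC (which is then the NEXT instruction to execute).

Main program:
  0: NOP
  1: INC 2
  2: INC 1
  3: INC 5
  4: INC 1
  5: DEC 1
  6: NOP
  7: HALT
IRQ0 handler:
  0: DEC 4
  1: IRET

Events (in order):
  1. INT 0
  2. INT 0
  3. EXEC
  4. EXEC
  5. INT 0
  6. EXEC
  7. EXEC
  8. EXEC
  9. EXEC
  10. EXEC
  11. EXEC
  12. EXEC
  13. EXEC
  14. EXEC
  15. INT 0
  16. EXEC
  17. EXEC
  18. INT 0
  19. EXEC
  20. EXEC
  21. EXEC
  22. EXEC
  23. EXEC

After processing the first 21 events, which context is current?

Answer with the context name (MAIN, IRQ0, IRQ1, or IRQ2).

Event 1 (INT 0): INT 0 arrives: push (MAIN, PC=0), enter IRQ0 at PC=0 (depth now 1)
Event 2 (INT 0): INT 0 arrives: push (IRQ0, PC=0), enter IRQ0 at PC=0 (depth now 2)
Event 3 (EXEC): [IRQ0] PC=0: DEC 4 -> ACC=-4
Event 4 (EXEC): [IRQ0] PC=1: IRET -> resume IRQ0 at PC=0 (depth now 1)
Event 5 (INT 0): INT 0 arrives: push (IRQ0, PC=0), enter IRQ0 at PC=0 (depth now 2)
Event 6 (EXEC): [IRQ0] PC=0: DEC 4 -> ACC=-8
Event 7 (EXEC): [IRQ0] PC=1: IRET -> resume IRQ0 at PC=0 (depth now 1)
Event 8 (EXEC): [IRQ0] PC=0: DEC 4 -> ACC=-12
Event 9 (EXEC): [IRQ0] PC=1: IRET -> resume MAIN at PC=0 (depth now 0)
Event 10 (EXEC): [MAIN] PC=0: NOP
Event 11 (EXEC): [MAIN] PC=1: INC 2 -> ACC=-10
Event 12 (EXEC): [MAIN] PC=2: INC 1 -> ACC=-9
Event 13 (EXEC): [MAIN] PC=3: INC 5 -> ACC=-4
Event 14 (EXEC): [MAIN] PC=4: INC 1 -> ACC=-3
Event 15 (INT 0): INT 0 arrives: push (MAIN, PC=5), enter IRQ0 at PC=0 (depth now 1)
Event 16 (EXEC): [IRQ0] PC=0: DEC 4 -> ACC=-7
Event 17 (EXEC): [IRQ0] PC=1: IRET -> resume MAIN at PC=5 (depth now 0)
Event 18 (INT 0): INT 0 arrives: push (MAIN, PC=5), enter IRQ0 at PC=0 (depth now 1)
Event 19 (EXEC): [IRQ0] PC=0: DEC 4 -> ACC=-11
Event 20 (EXEC): [IRQ0] PC=1: IRET -> resume MAIN at PC=5 (depth now 0)
Event 21 (EXEC): [MAIN] PC=5: DEC 1 -> ACC=-12

Answer: MAIN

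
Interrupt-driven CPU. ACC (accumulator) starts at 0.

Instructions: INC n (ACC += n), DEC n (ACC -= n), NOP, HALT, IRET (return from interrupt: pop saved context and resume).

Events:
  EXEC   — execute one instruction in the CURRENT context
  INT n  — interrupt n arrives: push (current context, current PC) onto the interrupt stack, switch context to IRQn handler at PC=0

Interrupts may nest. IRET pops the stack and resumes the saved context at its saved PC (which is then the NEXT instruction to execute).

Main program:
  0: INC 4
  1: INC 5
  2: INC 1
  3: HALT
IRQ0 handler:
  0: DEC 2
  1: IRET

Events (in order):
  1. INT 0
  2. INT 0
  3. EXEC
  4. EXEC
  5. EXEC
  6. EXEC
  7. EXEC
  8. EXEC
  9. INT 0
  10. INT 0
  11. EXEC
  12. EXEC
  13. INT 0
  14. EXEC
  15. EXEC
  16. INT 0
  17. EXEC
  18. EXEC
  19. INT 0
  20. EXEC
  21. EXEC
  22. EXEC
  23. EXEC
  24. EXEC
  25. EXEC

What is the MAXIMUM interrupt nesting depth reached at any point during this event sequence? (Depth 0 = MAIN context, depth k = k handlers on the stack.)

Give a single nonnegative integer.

Answer: 2

Derivation:
Event 1 (INT 0): INT 0 arrives: push (MAIN, PC=0), enter IRQ0 at PC=0 (depth now 1) [depth=1]
Event 2 (INT 0): INT 0 arrives: push (IRQ0, PC=0), enter IRQ0 at PC=0 (depth now 2) [depth=2]
Event 3 (EXEC): [IRQ0] PC=0: DEC 2 -> ACC=-2 [depth=2]
Event 4 (EXEC): [IRQ0] PC=1: IRET -> resume IRQ0 at PC=0 (depth now 1) [depth=1]
Event 5 (EXEC): [IRQ0] PC=0: DEC 2 -> ACC=-4 [depth=1]
Event 6 (EXEC): [IRQ0] PC=1: IRET -> resume MAIN at PC=0 (depth now 0) [depth=0]
Event 7 (EXEC): [MAIN] PC=0: INC 4 -> ACC=0 [depth=0]
Event 8 (EXEC): [MAIN] PC=1: INC 5 -> ACC=5 [depth=0]
Event 9 (INT 0): INT 0 arrives: push (MAIN, PC=2), enter IRQ0 at PC=0 (depth now 1) [depth=1]
Event 10 (INT 0): INT 0 arrives: push (IRQ0, PC=0), enter IRQ0 at PC=0 (depth now 2) [depth=2]
Event 11 (EXEC): [IRQ0] PC=0: DEC 2 -> ACC=3 [depth=2]
Event 12 (EXEC): [IRQ0] PC=1: IRET -> resume IRQ0 at PC=0 (depth now 1) [depth=1]
Event 13 (INT 0): INT 0 arrives: push (IRQ0, PC=0), enter IRQ0 at PC=0 (depth now 2) [depth=2]
Event 14 (EXEC): [IRQ0] PC=0: DEC 2 -> ACC=1 [depth=2]
Event 15 (EXEC): [IRQ0] PC=1: IRET -> resume IRQ0 at PC=0 (depth now 1) [depth=1]
Event 16 (INT 0): INT 0 arrives: push (IRQ0, PC=0), enter IRQ0 at PC=0 (depth now 2) [depth=2]
Event 17 (EXEC): [IRQ0] PC=0: DEC 2 -> ACC=-1 [depth=2]
Event 18 (EXEC): [IRQ0] PC=1: IRET -> resume IRQ0 at PC=0 (depth now 1) [depth=1]
Event 19 (INT 0): INT 0 arrives: push (IRQ0, PC=0), enter IRQ0 at PC=0 (depth now 2) [depth=2]
Event 20 (EXEC): [IRQ0] PC=0: DEC 2 -> ACC=-3 [depth=2]
Event 21 (EXEC): [IRQ0] PC=1: IRET -> resume IRQ0 at PC=0 (depth now 1) [depth=1]
Event 22 (EXEC): [IRQ0] PC=0: DEC 2 -> ACC=-5 [depth=1]
Event 23 (EXEC): [IRQ0] PC=1: IRET -> resume MAIN at PC=2 (depth now 0) [depth=0]
Event 24 (EXEC): [MAIN] PC=2: INC 1 -> ACC=-4 [depth=0]
Event 25 (EXEC): [MAIN] PC=3: HALT [depth=0]
Max depth observed: 2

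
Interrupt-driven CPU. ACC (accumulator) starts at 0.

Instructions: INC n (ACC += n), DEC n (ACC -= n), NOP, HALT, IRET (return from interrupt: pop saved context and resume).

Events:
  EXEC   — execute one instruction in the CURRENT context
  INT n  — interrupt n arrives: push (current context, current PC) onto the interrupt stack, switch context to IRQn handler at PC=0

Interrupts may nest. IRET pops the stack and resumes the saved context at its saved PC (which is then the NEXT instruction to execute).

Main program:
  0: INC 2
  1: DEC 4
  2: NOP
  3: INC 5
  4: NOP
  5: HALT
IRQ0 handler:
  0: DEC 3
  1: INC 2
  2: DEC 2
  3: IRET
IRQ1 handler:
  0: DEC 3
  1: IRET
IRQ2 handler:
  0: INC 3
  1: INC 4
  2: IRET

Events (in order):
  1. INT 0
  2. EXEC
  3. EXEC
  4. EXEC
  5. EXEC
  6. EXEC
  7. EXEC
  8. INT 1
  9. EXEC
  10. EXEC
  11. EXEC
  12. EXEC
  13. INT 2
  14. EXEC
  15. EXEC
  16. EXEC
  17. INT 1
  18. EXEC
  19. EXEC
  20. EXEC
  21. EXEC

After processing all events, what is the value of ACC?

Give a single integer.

Answer: 1

Derivation:
Event 1 (INT 0): INT 0 arrives: push (MAIN, PC=0), enter IRQ0 at PC=0 (depth now 1)
Event 2 (EXEC): [IRQ0] PC=0: DEC 3 -> ACC=-3
Event 3 (EXEC): [IRQ0] PC=1: INC 2 -> ACC=-1
Event 4 (EXEC): [IRQ0] PC=2: DEC 2 -> ACC=-3
Event 5 (EXEC): [IRQ0] PC=3: IRET -> resume MAIN at PC=0 (depth now 0)
Event 6 (EXEC): [MAIN] PC=0: INC 2 -> ACC=-1
Event 7 (EXEC): [MAIN] PC=1: DEC 4 -> ACC=-5
Event 8 (INT 1): INT 1 arrives: push (MAIN, PC=2), enter IRQ1 at PC=0 (depth now 1)
Event 9 (EXEC): [IRQ1] PC=0: DEC 3 -> ACC=-8
Event 10 (EXEC): [IRQ1] PC=1: IRET -> resume MAIN at PC=2 (depth now 0)
Event 11 (EXEC): [MAIN] PC=2: NOP
Event 12 (EXEC): [MAIN] PC=3: INC 5 -> ACC=-3
Event 13 (INT 2): INT 2 arrives: push (MAIN, PC=4), enter IRQ2 at PC=0 (depth now 1)
Event 14 (EXEC): [IRQ2] PC=0: INC 3 -> ACC=0
Event 15 (EXEC): [IRQ2] PC=1: INC 4 -> ACC=4
Event 16 (EXEC): [IRQ2] PC=2: IRET -> resume MAIN at PC=4 (depth now 0)
Event 17 (INT 1): INT 1 arrives: push (MAIN, PC=4), enter IRQ1 at PC=0 (depth now 1)
Event 18 (EXEC): [IRQ1] PC=0: DEC 3 -> ACC=1
Event 19 (EXEC): [IRQ1] PC=1: IRET -> resume MAIN at PC=4 (depth now 0)
Event 20 (EXEC): [MAIN] PC=4: NOP
Event 21 (EXEC): [MAIN] PC=5: HALT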